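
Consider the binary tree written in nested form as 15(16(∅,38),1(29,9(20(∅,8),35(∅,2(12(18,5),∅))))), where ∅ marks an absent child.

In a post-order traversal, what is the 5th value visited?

Post-order visits the left subtree, then the right subtree, then the node.
At 15: go left to 16.
  At 16: no left child.
  At 16: go right to 38.
    38 is a leaf — visit 38.
  Visit 16.
At 15: go right to 1.
  At 1: go left to 29.
    29 is a leaf — visit 29.
  At 1: go right to 9.
    At 9: go left to 20.
      At 20: no left child.
      At 20: go right to 8.
        8 is a leaf — visit 8.
      Visit 20.
    At 9: go right to 35.
      At 35: no left child.
      At 35: go right to 2.
        At 2: go left to 12.
          At 12: go left to 18.
            18 is a leaf — visit 18.
          At 12: go right to 5.
            5 is a leaf — visit 5.
          Visit 12.
        At 2: no right child.
        Visit 2.
      Visit 35.
    Visit 9.
  Visit 1.
Visit 15.
Full post-order sequence: 38, 16, 29, 8, 20, 18, 5, 12, 2, 35, 9, 1, 15.

20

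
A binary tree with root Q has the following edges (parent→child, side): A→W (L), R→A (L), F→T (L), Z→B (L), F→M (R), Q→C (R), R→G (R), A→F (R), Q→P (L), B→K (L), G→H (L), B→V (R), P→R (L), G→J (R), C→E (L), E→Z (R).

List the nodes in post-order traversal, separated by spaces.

W T M F A H J G R P K V B Z E C Q

Post-order visits the left subtree, then the right subtree, then the node.
At Q: go left to P.
  At P: go left to R.
    At R: go left to A.
      At A: go left to W.
        W is a leaf — visit W.
      At A: go right to F.
        At F: go left to T.
          T is a leaf — visit T.
        At F: go right to M.
          M is a leaf — visit M.
        Visit F.
      Visit A.
    At R: go right to G.
      At G: go left to H.
        H is a leaf — visit H.
      At G: go right to J.
        J is a leaf — visit J.
      Visit G.
    Visit R.
  At P: no right child.
  Visit P.
At Q: go right to C.
  At C: go left to E.
    At E: no left child.
    At E: go right to Z.
      At Z: go left to B.
        At B: go left to K.
          K is a leaf — visit K.
        At B: go right to V.
          V is a leaf — visit V.
        Visit B.
      At Z: no right child.
      Visit Z.
    Visit E.
  At C: no right child.
  Visit C.
Visit Q.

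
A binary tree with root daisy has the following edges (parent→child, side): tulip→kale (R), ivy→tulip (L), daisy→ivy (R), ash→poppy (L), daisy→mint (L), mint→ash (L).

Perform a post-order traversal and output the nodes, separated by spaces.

poppy ash mint kale tulip ivy daisy

Post-order visits the left subtree, then the right subtree, then the node.
At daisy: go left to mint.
  At mint: go left to ash.
    At ash: go left to poppy.
      poppy is a leaf — visit poppy.
    At ash: no right child.
    Visit ash.
  At mint: no right child.
  Visit mint.
At daisy: go right to ivy.
  At ivy: go left to tulip.
    At tulip: no left child.
    At tulip: go right to kale.
      kale is a leaf — visit kale.
    Visit tulip.
  At ivy: no right child.
  Visit ivy.
Visit daisy.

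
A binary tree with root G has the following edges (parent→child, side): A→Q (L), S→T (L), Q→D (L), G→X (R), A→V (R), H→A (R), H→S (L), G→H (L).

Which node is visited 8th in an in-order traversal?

In-order visits the left subtree, then the node, then the right subtree.
At G: go left to H.
  At H: go left to S.
    At S: go left to T.
      T is a leaf — visit T.
    Visit S.
    At S: no right child.
  Visit H.
  At H: go right to A.
    At A: go left to Q.
      At Q: go left to D.
        D is a leaf — visit D.
      Visit Q.
      At Q: no right child.
    Visit A.
    At A: go right to V.
      V is a leaf — visit V.
Visit G.
At G: go right to X.
  X is a leaf — visit X.
Full in-order sequence: T, S, H, D, Q, A, V, G, X.

G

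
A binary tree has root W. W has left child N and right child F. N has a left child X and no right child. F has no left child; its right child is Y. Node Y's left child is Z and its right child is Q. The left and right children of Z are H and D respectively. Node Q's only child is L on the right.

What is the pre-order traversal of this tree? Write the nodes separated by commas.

Pre-order visits the node, then its left subtree, then its right subtree.
Visit W.
At W: go left to N.
  Visit N.
  At N: go left to X.
    X is a leaf — visit X.
  At N: no right child.
At W: go right to F.
  Visit F.
  At F: no left child.
  At F: go right to Y.
    Visit Y.
    At Y: go left to Z.
      Visit Z.
      At Z: go left to H.
        H is a leaf — visit H.
      At Z: go right to D.
        D is a leaf — visit D.
    At Y: go right to Q.
      Visit Q.
      At Q: no left child.
      At Q: go right to L.
        L is a leaf — visit L.

W, N, X, F, Y, Z, H, D, Q, L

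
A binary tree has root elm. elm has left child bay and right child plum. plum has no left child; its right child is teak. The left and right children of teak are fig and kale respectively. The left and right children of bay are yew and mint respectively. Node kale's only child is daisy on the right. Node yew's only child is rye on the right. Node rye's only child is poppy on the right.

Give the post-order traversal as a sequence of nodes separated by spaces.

poppy rye yew mint bay fig daisy kale teak plum elm

Post-order visits the left subtree, then the right subtree, then the node.
At elm: go left to bay.
  At bay: go left to yew.
    At yew: no left child.
    At yew: go right to rye.
      At rye: no left child.
      At rye: go right to poppy.
        poppy is a leaf — visit poppy.
      Visit rye.
    Visit yew.
  At bay: go right to mint.
    mint is a leaf — visit mint.
  Visit bay.
At elm: go right to plum.
  At plum: no left child.
  At plum: go right to teak.
    At teak: go left to fig.
      fig is a leaf — visit fig.
    At teak: go right to kale.
      At kale: no left child.
      At kale: go right to daisy.
        daisy is a leaf — visit daisy.
      Visit kale.
    Visit teak.
  Visit plum.
Visit elm.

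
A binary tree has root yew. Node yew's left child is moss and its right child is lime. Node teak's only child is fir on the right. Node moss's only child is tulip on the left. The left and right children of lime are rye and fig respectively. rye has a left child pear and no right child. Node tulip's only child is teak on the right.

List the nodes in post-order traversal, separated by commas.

fir, teak, tulip, moss, pear, rye, fig, lime, yew

Post-order visits the left subtree, then the right subtree, then the node.
At yew: go left to moss.
  At moss: go left to tulip.
    At tulip: no left child.
    At tulip: go right to teak.
      At teak: no left child.
      At teak: go right to fir.
        fir is a leaf — visit fir.
      Visit teak.
    Visit tulip.
  At moss: no right child.
  Visit moss.
At yew: go right to lime.
  At lime: go left to rye.
    At rye: go left to pear.
      pear is a leaf — visit pear.
    At rye: no right child.
    Visit rye.
  At lime: go right to fig.
    fig is a leaf — visit fig.
  Visit lime.
Visit yew.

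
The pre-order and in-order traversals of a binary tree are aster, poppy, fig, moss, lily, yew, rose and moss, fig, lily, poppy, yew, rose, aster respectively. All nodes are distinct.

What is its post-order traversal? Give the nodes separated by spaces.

moss lily fig rose yew poppy aster

The first element of pre-order is the root; it splits in-order into left and right subtrees.
Root aster: left subtree has 6 nodes {moss, fig, lily, poppy, yew, rose}, right has 0 { }.
  Root poppy: left subtree has 3 nodes {moss, fig, lily}, right has 2 {yew, rose}.
    Root fig: left subtree has 1 node {moss}, right has 1 {lily}.
    Root yew: left subtree has 0 nodes { }, right has 1 {rose}.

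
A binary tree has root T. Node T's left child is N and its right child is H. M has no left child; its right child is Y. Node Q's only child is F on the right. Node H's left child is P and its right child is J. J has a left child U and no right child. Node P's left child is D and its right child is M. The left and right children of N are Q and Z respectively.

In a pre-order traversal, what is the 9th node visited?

M

Pre-order visits the node, then its left subtree, then its right subtree.
Visit T.
At T: go left to N.
  Visit N.
  At N: go left to Q.
    Visit Q.
    At Q: no left child.
    At Q: go right to F.
      F is a leaf — visit F.
  At N: go right to Z.
    Z is a leaf — visit Z.
At T: go right to H.
  Visit H.
  At H: go left to P.
    Visit P.
    At P: go left to D.
      D is a leaf — visit D.
    At P: go right to M.
      Visit M.
      At M: no left child.
      At M: go right to Y.
        Y is a leaf — visit Y.
  At H: go right to J.
    Visit J.
    At J: go left to U.
      U is a leaf — visit U.
    At J: no right child.
Full pre-order sequence: T, N, Q, F, Z, H, P, D, M, Y, J, U.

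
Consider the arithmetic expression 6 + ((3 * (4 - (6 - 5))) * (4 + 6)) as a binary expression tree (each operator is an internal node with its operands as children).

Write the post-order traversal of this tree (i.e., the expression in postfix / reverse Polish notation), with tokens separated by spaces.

Post-order on an expression tree gives postfix notation: for each operator, emit left operand, right operand, then the operator.

6 3 4 6 5 - - * 4 6 + * +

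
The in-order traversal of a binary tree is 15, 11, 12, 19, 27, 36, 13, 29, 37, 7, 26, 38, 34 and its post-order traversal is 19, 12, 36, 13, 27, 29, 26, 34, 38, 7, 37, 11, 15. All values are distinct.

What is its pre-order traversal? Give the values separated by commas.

The last element of post-order is the root; it splits in-order into left and right subtrees.
Root 15: left subtree has 0 nodes { }, right has 12 {11, 12, 19, 27, 36, 13, 29, 37, 7, 26, 38, 34}.
  Root 11: left subtree has 0 nodes { }, right has 11 {12, 19, 27, 36, 13, 29, 37, 7, 26, 38, 34}.
    Root 37: left subtree has 6 nodes {12, 19, 27, 36, 13, 29}, right has 4 {7, 26, 38, 34}.
      Root 29: left subtree has 5 nodes {12, 19, 27, 36, 13}, right has 0 { }.
        Root 27: left subtree has 2 nodes {12, 19}, right has 2 {36, 13}.
          Root 12: left subtree has 0 nodes { }, right has 1 {19}.
          Root 13: left subtree has 1 node {36}, right has 0 { }.
      Root 7: left subtree has 0 nodes { }, right has 3 {26, 38, 34}.
        Root 38: left subtree has 1 node {26}, right has 1 {34}.

15, 11, 37, 29, 27, 12, 19, 13, 36, 7, 38, 26, 34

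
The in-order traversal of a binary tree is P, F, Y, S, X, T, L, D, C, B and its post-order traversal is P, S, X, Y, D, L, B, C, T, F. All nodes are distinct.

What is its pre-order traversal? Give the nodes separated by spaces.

The last element of post-order is the root; it splits in-order into left and right subtrees.
Root F: left subtree has 1 node {P}, right has 8 {Y, S, X, T, L, D, C, B}.
  Root T: left subtree has 3 nodes {Y, S, X}, right has 4 {L, D, C, B}.
    Root Y: left subtree has 0 nodes { }, right has 2 {S, X}.
      Root X: left subtree has 1 node {S}, right has 0 { }.
    Root C: left subtree has 2 nodes {L, D}, right has 1 {B}.
      Root L: left subtree has 0 nodes { }, right has 1 {D}.

F P T Y X S C L D B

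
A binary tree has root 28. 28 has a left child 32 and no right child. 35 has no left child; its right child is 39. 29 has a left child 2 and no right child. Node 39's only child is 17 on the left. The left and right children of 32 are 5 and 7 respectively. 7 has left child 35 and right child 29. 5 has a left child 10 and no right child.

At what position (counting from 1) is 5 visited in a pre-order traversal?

Pre-order visits the node, then its left subtree, then its right subtree.
Visit 28.
At 28: go left to 32.
  Visit 32.
  At 32: go left to 5.
    Visit 5.
    At 5: go left to 10.
      10 is a leaf — visit 10.
    At 5: no right child.
  At 32: go right to 7.
    Visit 7.
    At 7: go left to 35.
      Visit 35.
      At 35: no left child.
      At 35: go right to 39.
        Visit 39.
        At 39: go left to 17.
          17 is a leaf — visit 17.
        At 39: no right child.
    At 7: go right to 29.
      Visit 29.
      At 29: go left to 2.
        2 is a leaf — visit 2.
      At 29: no right child.
At 28: no right child.
Full pre-order sequence: 28, 32, 5, 10, 7, 35, 39, 17, 29, 2.

3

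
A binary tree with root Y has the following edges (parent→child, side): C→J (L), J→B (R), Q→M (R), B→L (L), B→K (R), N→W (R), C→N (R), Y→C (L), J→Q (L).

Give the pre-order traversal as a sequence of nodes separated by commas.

Y, C, J, Q, M, B, L, K, N, W

Pre-order visits the node, then its left subtree, then its right subtree.
Visit Y.
At Y: go left to C.
  Visit C.
  At C: go left to J.
    Visit J.
    At J: go left to Q.
      Visit Q.
      At Q: no left child.
      At Q: go right to M.
        M is a leaf — visit M.
    At J: go right to B.
      Visit B.
      At B: go left to L.
        L is a leaf — visit L.
      At B: go right to K.
        K is a leaf — visit K.
  At C: go right to N.
    Visit N.
    At N: no left child.
    At N: go right to W.
      W is a leaf — visit W.
At Y: no right child.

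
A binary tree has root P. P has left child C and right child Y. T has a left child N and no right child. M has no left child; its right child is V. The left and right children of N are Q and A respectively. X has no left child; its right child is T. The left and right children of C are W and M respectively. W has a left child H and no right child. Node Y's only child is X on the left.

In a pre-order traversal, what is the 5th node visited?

Pre-order visits the node, then its left subtree, then its right subtree.
Visit P.
At P: go left to C.
  Visit C.
  At C: go left to W.
    Visit W.
    At W: go left to H.
      H is a leaf — visit H.
    At W: no right child.
  At C: go right to M.
    Visit M.
    At M: no left child.
    At M: go right to V.
      V is a leaf — visit V.
At P: go right to Y.
  Visit Y.
  At Y: go left to X.
    Visit X.
    At X: no left child.
    At X: go right to T.
      Visit T.
      At T: go left to N.
        Visit N.
        At N: go left to Q.
          Q is a leaf — visit Q.
        At N: go right to A.
          A is a leaf — visit A.
      At T: no right child.
  At Y: no right child.
Full pre-order sequence: P, C, W, H, M, V, Y, X, T, N, Q, A.

M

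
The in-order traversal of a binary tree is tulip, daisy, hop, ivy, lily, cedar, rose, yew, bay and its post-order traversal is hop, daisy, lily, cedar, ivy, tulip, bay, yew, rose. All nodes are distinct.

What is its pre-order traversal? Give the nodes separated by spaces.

The last element of post-order is the root; it splits in-order into left and right subtrees.
Root rose: left subtree has 6 nodes {tulip, daisy, hop, ivy, lily, cedar}, right has 2 {yew, bay}.
  Root tulip: left subtree has 0 nodes { }, right has 5 {daisy, hop, ivy, lily, cedar}.
    Root ivy: left subtree has 2 nodes {daisy, hop}, right has 2 {lily, cedar}.
      Root daisy: left subtree has 0 nodes { }, right has 1 {hop}.
      Root cedar: left subtree has 1 node {lily}, right has 0 { }.
  Root yew: left subtree has 0 nodes { }, right has 1 {bay}.

rose tulip ivy daisy hop cedar lily yew bay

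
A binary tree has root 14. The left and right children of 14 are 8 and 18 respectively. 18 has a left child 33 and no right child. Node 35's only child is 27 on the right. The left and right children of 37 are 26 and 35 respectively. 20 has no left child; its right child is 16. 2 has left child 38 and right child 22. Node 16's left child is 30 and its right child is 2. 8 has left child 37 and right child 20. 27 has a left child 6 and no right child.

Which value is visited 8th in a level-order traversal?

35

Level-order visits nodes level by level from the root, left to right within each level.
Level 0: 14
Level 1: 8, 18
Level 2: 37, 20, 33
Level 3: 26, 35, 16
Level 4: 27, 30, 2
Level 5: 6, 38, 22
Full level-order sequence: 14, 8, 18, 37, 20, 33, 26, 35, 16, 27, 30, 2, 6, 38, 22.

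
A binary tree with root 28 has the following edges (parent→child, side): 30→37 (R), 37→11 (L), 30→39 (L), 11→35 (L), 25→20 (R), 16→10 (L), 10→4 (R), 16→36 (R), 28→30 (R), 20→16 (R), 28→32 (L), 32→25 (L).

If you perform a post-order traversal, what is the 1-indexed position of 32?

7

Post-order visits the left subtree, then the right subtree, then the node.
At 28: go left to 32.
  At 32: go left to 25.
    At 25: no left child.
    At 25: go right to 20.
      At 20: no left child.
      At 20: go right to 16.
        At 16: go left to 10.
          At 10: no left child.
          At 10: go right to 4.
            4 is a leaf — visit 4.
          Visit 10.
        At 16: go right to 36.
          36 is a leaf — visit 36.
        Visit 16.
      Visit 20.
    Visit 25.
  At 32: no right child.
  Visit 32.
At 28: go right to 30.
  At 30: go left to 39.
    39 is a leaf — visit 39.
  At 30: go right to 37.
    At 37: go left to 11.
      At 11: go left to 35.
        35 is a leaf — visit 35.
      At 11: no right child.
      Visit 11.
    At 37: no right child.
    Visit 37.
  Visit 30.
Visit 28.
Full post-order sequence: 4, 10, 36, 16, 20, 25, 32, 39, 35, 11, 37, 30, 28.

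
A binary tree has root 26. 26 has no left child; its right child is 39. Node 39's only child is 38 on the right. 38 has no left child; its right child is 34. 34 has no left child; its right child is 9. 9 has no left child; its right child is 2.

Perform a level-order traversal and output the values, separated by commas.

26, 39, 38, 34, 9, 2

Level-order visits nodes level by level from the root, left to right within each level.
Level 0: 26
Level 1: 39
Level 2: 38
Level 3: 34
Level 4: 9
Level 5: 2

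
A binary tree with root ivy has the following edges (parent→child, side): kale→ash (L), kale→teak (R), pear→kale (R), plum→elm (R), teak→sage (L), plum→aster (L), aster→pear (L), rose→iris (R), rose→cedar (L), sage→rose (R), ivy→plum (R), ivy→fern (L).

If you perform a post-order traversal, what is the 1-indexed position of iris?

Post-order visits the left subtree, then the right subtree, then the node.
At ivy: go left to fern.
  fern is a leaf — visit fern.
At ivy: go right to plum.
  At plum: go left to aster.
    At aster: go left to pear.
      At pear: no left child.
      At pear: go right to kale.
        At kale: go left to ash.
          ash is a leaf — visit ash.
        At kale: go right to teak.
          At teak: go left to sage.
            At sage: no left child.
            At sage: go right to rose.
              At rose: go left to cedar.
                cedar is a leaf — visit cedar.
              At rose: go right to iris.
                iris is a leaf — visit iris.
              Visit rose.
            Visit sage.
          At teak: no right child.
          Visit teak.
        Visit kale.
      Visit pear.
    At aster: no right child.
    Visit aster.
  At plum: go right to elm.
    elm is a leaf — visit elm.
  Visit plum.
Visit ivy.
Full post-order sequence: fern, ash, cedar, iris, rose, sage, teak, kale, pear, aster, elm, plum, ivy.

4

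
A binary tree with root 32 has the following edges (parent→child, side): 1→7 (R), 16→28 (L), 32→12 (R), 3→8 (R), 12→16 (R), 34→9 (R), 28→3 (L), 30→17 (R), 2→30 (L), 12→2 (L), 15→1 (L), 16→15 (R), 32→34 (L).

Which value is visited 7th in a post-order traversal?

3

Post-order visits the left subtree, then the right subtree, then the node.
At 32: go left to 34.
  At 34: no left child.
  At 34: go right to 9.
    9 is a leaf — visit 9.
  Visit 34.
At 32: go right to 12.
  At 12: go left to 2.
    At 2: go left to 30.
      At 30: no left child.
      At 30: go right to 17.
        17 is a leaf — visit 17.
      Visit 30.
    At 2: no right child.
    Visit 2.
  At 12: go right to 16.
    At 16: go left to 28.
      At 28: go left to 3.
        At 3: no left child.
        At 3: go right to 8.
          8 is a leaf — visit 8.
        Visit 3.
      At 28: no right child.
      Visit 28.
    At 16: go right to 15.
      At 15: go left to 1.
        At 1: no left child.
        At 1: go right to 7.
          7 is a leaf — visit 7.
        Visit 1.
      At 15: no right child.
      Visit 15.
    Visit 16.
  Visit 12.
Visit 32.
Full post-order sequence: 9, 34, 17, 30, 2, 8, 3, 28, 7, 1, 15, 16, 12, 32.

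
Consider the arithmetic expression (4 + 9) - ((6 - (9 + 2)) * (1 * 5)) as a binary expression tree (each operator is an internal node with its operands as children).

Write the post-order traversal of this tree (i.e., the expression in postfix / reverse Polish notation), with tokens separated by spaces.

Post-order on an expression tree gives postfix notation: for each operator, emit left operand, right operand, then the operator.

4 9 + 6 9 2 + - 1 5 * * -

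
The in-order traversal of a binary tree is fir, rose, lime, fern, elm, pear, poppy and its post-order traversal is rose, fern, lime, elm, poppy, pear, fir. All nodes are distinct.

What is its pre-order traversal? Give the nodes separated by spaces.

fir pear elm lime rose fern poppy

The last element of post-order is the root; it splits in-order into left and right subtrees.
Root fir: left subtree has 0 nodes { }, right has 6 {rose, lime, fern, elm, pear, poppy}.
  Root pear: left subtree has 4 nodes {rose, lime, fern, elm}, right has 1 {poppy}.
    Root elm: left subtree has 3 nodes {rose, lime, fern}, right has 0 { }.
      Root lime: left subtree has 1 node {rose}, right has 1 {fern}.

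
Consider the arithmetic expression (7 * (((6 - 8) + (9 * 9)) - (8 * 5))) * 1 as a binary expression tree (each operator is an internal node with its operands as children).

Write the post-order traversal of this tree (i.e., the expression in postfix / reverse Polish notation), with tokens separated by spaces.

7 6 8 - 9 9 * + 8 5 * - * 1 *

Post-order on an expression tree gives postfix notation: for each operator, emit left operand, right operand, then the operator.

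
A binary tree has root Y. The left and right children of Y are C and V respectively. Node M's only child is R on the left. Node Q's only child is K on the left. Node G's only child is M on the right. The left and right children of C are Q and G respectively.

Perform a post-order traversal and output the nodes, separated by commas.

Post-order visits the left subtree, then the right subtree, then the node.
At Y: go left to C.
  At C: go left to Q.
    At Q: go left to K.
      K is a leaf — visit K.
    At Q: no right child.
    Visit Q.
  At C: go right to G.
    At G: no left child.
    At G: go right to M.
      At M: go left to R.
        R is a leaf — visit R.
      At M: no right child.
      Visit M.
    Visit G.
  Visit C.
At Y: go right to V.
  V is a leaf — visit V.
Visit Y.

K, Q, R, M, G, C, V, Y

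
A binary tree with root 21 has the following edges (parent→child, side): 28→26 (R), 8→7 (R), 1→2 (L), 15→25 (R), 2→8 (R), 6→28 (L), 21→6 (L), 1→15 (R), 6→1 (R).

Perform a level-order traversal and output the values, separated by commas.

21, 6, 28, 1, 26, 2, 15, 8, 25, 7

Level-order visits nodes level by level from the root, left to right within each level.
Level 0: 21
Level 1: 6
Level 2: 28, 1
Level 3: 26, 2, 15
Level 4: 8, 25
Level 5: 7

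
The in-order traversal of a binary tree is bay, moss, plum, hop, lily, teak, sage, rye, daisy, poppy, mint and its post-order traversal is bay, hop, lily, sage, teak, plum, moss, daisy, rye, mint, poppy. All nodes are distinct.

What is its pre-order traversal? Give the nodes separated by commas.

poppy, rye, moss, bay, plum, teak, lily, hop, sage, daisy, mint

The last element of post-order is the root; it splits in-order into left and right subtrees.
Root poppy: left subtree has 9 nodes {bay, moss, plum, hop, lily, teak, sage, rye, daisy}, right has 1 {mint}.
  Root rye: left subtree has 7 nodes {bay, moss, plum, hop, lily, teak, sage}, right has 1 {daisy}.
    Root moss: left subtree has 1 node {bay}, right has 5 {plum, hop, lily, teak, sage}.
      Root plum: left subtree has 0 nodes { }, right has 4 {hop, lily, teak, sage}.
        Root teak: left subtree has 2 nodes {hop, lily}, right has 1 {sage}.
          Root lily: left subtree has 1 node {hop}, right has 0 { }.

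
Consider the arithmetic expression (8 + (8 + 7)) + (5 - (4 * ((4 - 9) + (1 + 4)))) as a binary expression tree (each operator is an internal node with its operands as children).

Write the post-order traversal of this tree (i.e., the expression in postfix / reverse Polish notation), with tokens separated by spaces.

8 8 7 + + 5 4 4 9 - 1 4 + + * - +

Post-order on an expression tree gives postfix notation: for each operator, emit left operand, right operand, then the operator.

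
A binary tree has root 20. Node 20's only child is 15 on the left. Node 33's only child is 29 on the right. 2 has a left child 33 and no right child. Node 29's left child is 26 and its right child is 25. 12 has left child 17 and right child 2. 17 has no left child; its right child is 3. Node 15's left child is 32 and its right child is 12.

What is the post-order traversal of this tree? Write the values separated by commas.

Post-order visits the left subtree, then the right subtree, then the node.
At 20: go left to 15.
  At 15: go left to 32.
    32 is a leaf — visit 32.
  At 15: go right to 12.
    At 12: go left to 17.
      At 17: no left child.
      At 17: go right to 3.
        3 is a leaf — visit 3.
      Visit 17.
    At 12: go right to 2.
      At 2: go left to 33.
        At 33: no left child.
        At 33: go right to 29.
          At 29: go left to 26.
            26 is a leaf — visit 26.
          At 29: go right to 25.
            25 is a leaf — visit 25.
          Visit 29.
        Visit 33.
      At 2: no right child.
      Visit 2.
    Visit 12.
  Visit 15.
At 20: no right child.
Visit 20.

32, 3, 17, 26, 25, 29, 33, 2, 12, 15, 20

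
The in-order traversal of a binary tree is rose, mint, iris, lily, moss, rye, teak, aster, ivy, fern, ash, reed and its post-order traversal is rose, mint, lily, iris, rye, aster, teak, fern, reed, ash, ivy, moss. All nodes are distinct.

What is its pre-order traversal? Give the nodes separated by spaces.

moss iris mint rose lily ivy teak rye aster ash fern reed

The last element of post-order is the root; it splits in-order into left and right subtrees.
Root moss: left subtree has 4 nodes {rose, mint, iris, lily}, right has 7 {rye, teak, aster, ivy, fern, ash, reed}.
  Root iris: left subtree has 2 nodes {rose, mint}, right has 1 {lily}.
    Root mint: left subtree has 1 node {rose}, right has 0 { }.
  Root ivy: left subtree has 3 nodes {rye, teak, aster}, right has 3 {fern, ash, reed}.
    Root teak: left subtree has 1 node {rye}, right has 1 {aster}.
    Root ash: left subtree has 1 node {fern}, right has 1 {reed}.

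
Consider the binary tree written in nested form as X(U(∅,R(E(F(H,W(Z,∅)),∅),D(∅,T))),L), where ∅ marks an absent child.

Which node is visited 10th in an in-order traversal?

X

In-order visits the left subtree, then the node, then the right subtree.
At X: go left to U.
  At U: no left child.
  Visit U.
  At U: go right to R.
    At R: go left to E.
      At E: go left to F.
        At F: go left to H.
          H is a leaf — visit H.
        Visit F.
        At F: go right to W.
          At W: go left to Z.
            Z is a leaf — visit Z.
          Visit W.
          At W: no right child.
      Visit E.
      At E: no right child.
    Visit R.
    At R: go right to D.
      At D: no left child.
      Visit D.
      At D: go right to T.
        T is a leaf — visit T.
Visit X.
At X: go right to L.
  L is a leaf — visit L.
Full in-order sequence: U, H, F, Z, W, E, R, D, T, X, L.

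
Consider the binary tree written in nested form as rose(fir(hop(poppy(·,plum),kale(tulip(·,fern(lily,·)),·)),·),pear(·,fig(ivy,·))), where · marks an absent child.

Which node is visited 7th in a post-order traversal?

hop

Post-order visits the left subtree, then the right subtree, then the node.
At rose: go left to fir.
  At fir: go left to hop.
    At hop: go left to poppy.
      At poppy: no left child.
      At poppy: go right to plum.
        plum is a leaf — visit plum.
      Visit poppy.
    At hop: go right to kale.
      At kale: go left to tulip.
        At tulip: no left child.
        At tulip: go right to fern.
          At fern: go left to lily.
            lily is a leaf — visit lily.
          At fern: no right child.
          Visit fern.
        Visit tulip.
      At kale: no right child.
      Visit kale.
    Visit hop.
  At fir: no right child.
  Visit fir.
At rose: go right to pear.
  At pear: no left child.
  At pear: go right to fig.
    At fig: go left to ivy.
      ivy is a leaf — visit ivy.
    At fig: no right child.
    Visit fig.
  Visit pear.
Visit rose.
Full post-order sequence: plum, poppy, lily, fern, tulip, kale, hop, fir, ivy, fig, pear, rose.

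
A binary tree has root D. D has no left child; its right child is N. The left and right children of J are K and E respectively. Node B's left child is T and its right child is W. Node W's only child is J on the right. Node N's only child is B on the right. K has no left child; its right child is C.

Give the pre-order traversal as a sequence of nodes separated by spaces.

D N B T W J K C E

Pre-order visits the node, then its left subtree, then its right subtree.
Visit D.
At D: no left child.
At D: go right to N.
  Visit N.
  At N: no left child.
  At N: go right to B.
    Visit B.
    At B: go left to T.
      T is a leaf — visit T.
    At B: go right to W.
      Visit W.
      At W: no left child.
      At W: go right to J.
        Visit J.
        At J: go left to K.
          Visit K.
          At K: no left child.
          At K: go right to C.
            C is a leaf — visit C.
        At J: go right to E.
          E is a leaf — visit E.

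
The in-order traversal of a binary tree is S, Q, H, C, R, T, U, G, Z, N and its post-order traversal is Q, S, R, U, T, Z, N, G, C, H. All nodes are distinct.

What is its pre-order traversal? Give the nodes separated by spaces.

The last element of post-order is the root; it splits in-order into left and right subtrees.
Root H: left subtree has 2 nodes {S, Q}, right has 7 {C, R, T, U, G, Z, N}.
  Root S: left subtree has 0 nodes { }, right has 1 {Q}.
  Root C: left subtree has 0 nodes { }, right has 6 {R, T, U, G, Z, N}.
    Root G: left subtree has 3 nodes {R, T, U}, right has 2 {Z, N}.
      Root T: left subtree has 1 node {R}, right has 1 {U}.
      Root N: left subtree has 1 node {Z}, right has 0 { }.

H S Q C G T R U N Z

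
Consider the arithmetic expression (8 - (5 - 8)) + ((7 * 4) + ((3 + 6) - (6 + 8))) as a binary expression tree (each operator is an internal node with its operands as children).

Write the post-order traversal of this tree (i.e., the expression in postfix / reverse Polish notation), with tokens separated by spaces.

Post-order on an expression tree gives postfix notation: for each operator, emit left operand, right operand, then the operator.

8 5 8 - - 7 4 * 3 6 + 6 8 + - + +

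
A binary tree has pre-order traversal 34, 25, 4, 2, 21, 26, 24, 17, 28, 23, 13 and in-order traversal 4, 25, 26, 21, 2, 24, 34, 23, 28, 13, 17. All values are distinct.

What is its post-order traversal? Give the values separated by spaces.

The first element of pre-order is the root; it splits in-order into left and right subtrees.
Root 34: left subtree has 6 nodes {4, 25, 26, 21, 2, 24}, right has 4 {23, 28, 13, 17}.
  Root 25: left subtree has 1 node {4}, right has 4 {26, 21, 2, 24}.
    Root 2: left subtree has 2 nodes {26, 21}, right has 1 {24}.
      Root 21: left subtree has 1 node {26}, right has 0 { }.
  Root 17: left subtree has 3 nodes {23, 28, 13}, right has 0 { }.
    Root 28: left subtree has 1 node {23}, right has 1 {13}.

4 26 21 24 2 25 23 13 28 17 34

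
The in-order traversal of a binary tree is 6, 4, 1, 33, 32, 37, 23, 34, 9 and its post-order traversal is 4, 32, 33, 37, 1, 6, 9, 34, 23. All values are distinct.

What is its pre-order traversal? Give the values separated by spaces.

23 6 1 4 37 33 32 34 9

The last element of post-order is the root; it splits in-order into left and right subtrees.
Root 23: left subtree has 6 nodes {6, 4, 1, 33, 32, 37}, right has 2 {34, 9}.
  Root 6: left subtree has 0 nodes { }, right has 5 {4, 1, 33, 32, 37}.
    Root 1: left subtree has 1 node {4}, right has 3 {33, 32, 37}.
      Root 37: left subtree has 2 nodes {33, 32}, right has 0 { }.
        Root 33: left subtree has 0 nodes { }, right has 1 {32}.
  Root 34: left subtree has 0 nodes { }, right has 1 {9}.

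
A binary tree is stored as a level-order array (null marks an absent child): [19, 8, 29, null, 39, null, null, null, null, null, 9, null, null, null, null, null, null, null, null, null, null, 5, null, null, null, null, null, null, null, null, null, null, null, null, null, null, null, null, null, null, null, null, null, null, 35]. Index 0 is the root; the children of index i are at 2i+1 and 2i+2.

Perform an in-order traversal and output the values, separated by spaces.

In-order visits the left subtree, then the node, then the right subtree.
At 19: go left to 8.
  At 8: no left child.
  Visit 8.
  At 8: go right to 39.
    At 39: no left child.
    Visit 39.
    At 39: go right to 9.
      At 9: go left to 5.
        At 5: no left child.
        Visit 5.
        At 5: go right to 35.
          35 is a leaf — visit 35.
      Visit 9.
      At 9: no right child.
Visit 19.
At 19: go right to 29.
  29 is a leaf — visit 29.

8 39 5 35 9 19 29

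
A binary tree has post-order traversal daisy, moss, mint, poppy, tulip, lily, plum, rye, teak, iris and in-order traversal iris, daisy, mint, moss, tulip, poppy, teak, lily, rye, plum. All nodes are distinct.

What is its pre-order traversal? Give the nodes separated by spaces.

iris teak tulip mint daisy moss poppy rye lily plum

The last element of post-order is the root; it splits in-order into left and right subtrees.
Root iris: left subtree has 0 nodes { }, right has 9 {daisy, mint, moss, tulip, poppy, teak, lily, rye, plum}.
  Root teak: left subtree has 5 nodes {daisy, mint, moss, tulip, poppy}, right has 3 {lily, rye, plum}.
    Root tulip: left subtree has 3 nodes {daisy, mint, moss}, right has 1 {poppy}.
      Root mint: left subtree has 1 node {daisy}, right has 1 {moss}.
    Root rye: left subtree has 1 node {lily}, right has 1 {plum}.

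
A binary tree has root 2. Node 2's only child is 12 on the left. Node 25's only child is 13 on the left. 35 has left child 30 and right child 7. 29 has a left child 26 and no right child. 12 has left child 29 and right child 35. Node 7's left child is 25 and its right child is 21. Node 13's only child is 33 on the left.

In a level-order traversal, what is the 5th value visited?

Level-order visits nodes level by level from the root, left to right within each level.
Level 0: 2
Level 1: 12
Level 2: 29, 35
Level 3: 26, 30, 7
Level 4: 25, 21
Level 5: 13
Level 6: 33
Full level-order sequence: 2, 12, 29, 35, 26, 30, 7, 25, 21, 13, 33.

26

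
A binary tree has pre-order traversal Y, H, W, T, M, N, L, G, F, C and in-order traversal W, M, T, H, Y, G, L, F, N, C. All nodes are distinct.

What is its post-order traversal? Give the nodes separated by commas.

M, T, W, H, G, F, L, C, N, Y

The first element of pre-order is the root; it splits in-order into left and right subtrees.
Root Y: left subtree has 4 nodes {W, M, T, H}, right has 5 {G, L, F, N, C}.
  Root H: left subtree has 3 nodes {W, M, T}, right has 0 { }.
    Root W: left subtree has 0 nodes { }, right has 2 {M, T}.
      Root T: left subtree has 1 node {M}, right has 0 { }.
  Root N: left subtree has 3 nodes {G, L, F}, right has 1 {C}.
    Root L: left subtree has 1 node {G}, right has 1 {F}.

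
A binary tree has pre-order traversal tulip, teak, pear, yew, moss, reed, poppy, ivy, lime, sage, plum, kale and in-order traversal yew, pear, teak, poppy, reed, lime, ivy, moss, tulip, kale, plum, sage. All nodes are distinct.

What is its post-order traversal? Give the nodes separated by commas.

The first element of pre-order is the root; it splits in-order into left and right subtrees.
Root tulip: left subtree has 8 nodes {yew, pear, teak, poppy, reed, lime, ivy, moss}, right has 3 {kale, plum, sage}.
  Root teak: left subtree has 2 nodes {yew, pear}, right has 5 {poppy, reed, lime, ivy, moss}.
    Root pear: left subtree has 1 node {yew}, right has 0 { }.
    Root moss: left subtree has 4 nodes {poppy, reed, lime, ivy}, right has 0 { }.
      Root reed: left subtree has 1 node {poppy}, right has 2 {lime, ivy}.
        Root ivy: left subtree has 1 node {lime}, right has 0 { }.
  Root sage: left subtree has 2 nodes {kale, plum}, right has 0 { }.
    Root plum: left subtree has 1 node {kale}, right has 0 { }.

yew, pear, poppy, lime, ivy, reed, moss, teak, kale, plum, sage, tulip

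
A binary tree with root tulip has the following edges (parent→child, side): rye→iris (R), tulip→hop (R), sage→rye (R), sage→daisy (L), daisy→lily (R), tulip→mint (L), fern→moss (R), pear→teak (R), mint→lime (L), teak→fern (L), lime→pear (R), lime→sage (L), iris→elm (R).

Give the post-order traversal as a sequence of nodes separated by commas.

Post-order visits the left subtree, then the right subtree, then the node.
At tulip: go left to mint.
  At mint: go left to lime.
    At lime: go left to sage.
      At sage: go left to daisy.
        At daisy: no left child.
        At daisy: go right to lily.
          lily is a leaf — visit lily.
        Visit daisy.
      At sage: go right to rye.
        At rye: no left child.
        At rye: go right to iris.
          At iris: no left child.
          At iris: go right to elm.
            elm is a leaf — visit elm.
          Visit iris.
        Visit rye.
      Visit sage.
    At lime: go right to pear.
      At pear: no left child.
      At pear: go right to teak.
        At teak: go left to fern.
          At fern: no left child.
          At fern: go right to moss.
            moss is a leaf — visit moss.
          Visit fern.
        At teak: no right child.
        Visit teak.
      Visit pear.
    Visit lime.
  At mint: no right child.
  Visit mint.
At tulip: go right to hop.
  hop is a leaf — visit hop.
Visit tulip.

lily, daisy, elm, iris, rye, sage, moss, fern, teak, pear, lime, mint, hop, tulip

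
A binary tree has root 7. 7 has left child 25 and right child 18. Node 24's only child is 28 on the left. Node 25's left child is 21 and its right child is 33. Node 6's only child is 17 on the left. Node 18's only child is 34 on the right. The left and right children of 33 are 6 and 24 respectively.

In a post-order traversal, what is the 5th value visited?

Post-order visits the left subtree, then the right subtree, then the node.
At 7: go left to 25.
  At 25: go left to 21.
    21 is a leaf — visit 21.
  At 25: go right to 33.
    At 33: go left to 6.
      At 6: go left to 17.
        17 is a leaf — visit 17.
      At 6: no right child.
      Visit 6.
    At 33: go right to 24.
      At 24: go left to 28.
        28 is a leaf — visit 28.
      At 24: no right child.
      Visit 24.
    Visit 33.
  Visit 25.
At 7: go right to 18.
  At 18: no left child.
  At 18: go right to 34.
    34 is a leaf — visit 34.
  Visit 18.
Visit 7.
Full post-order sequence: 21, 17, 6, 28, 24, 33, 25, 34, 18, 7.

24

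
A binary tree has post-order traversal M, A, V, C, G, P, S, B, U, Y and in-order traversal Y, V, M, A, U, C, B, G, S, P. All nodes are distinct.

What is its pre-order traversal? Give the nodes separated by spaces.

Y U V A M B C S G P

The last element of post-order is the root; it splits in-order into left and right subtrees.
Root Y: left subtree has 0 nodes { }, right has 9 {V, M, A, U, C, B, G, S, P}.
  Root U: left subtree has 3 nodes {V, M, A}, right has 5 {C, B, G, S, P}.
    Root V: left subtree has 0 nodes { }, right has 2 {M, A}.
      Root A: left subtree has 1 node {M}, right has 0 { }.
    Root B: left subtree has 1 node {C}, right has 3 {G, S, P}.
      Root S: left subtree has 1 node {G}, right has 1 {P}.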